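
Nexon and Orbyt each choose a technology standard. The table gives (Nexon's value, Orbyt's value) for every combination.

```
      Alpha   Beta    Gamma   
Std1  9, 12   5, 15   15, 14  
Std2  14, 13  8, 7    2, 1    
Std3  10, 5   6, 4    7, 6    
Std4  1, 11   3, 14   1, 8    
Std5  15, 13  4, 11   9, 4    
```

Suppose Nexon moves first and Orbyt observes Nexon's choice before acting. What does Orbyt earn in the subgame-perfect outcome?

13

Work backward from Orbyt's decision.
- Std1 → Orbyt plays Beta (best of 12, 15, 14); Nexon gets 5.
- Std2 → Orbyt plays Alpha (best of 13, 7, 1); Nexon gets 14.
- Std3 → Orbyt plays Gamma (best of 5, 4, 6); Nexon gets 7.
- Std4 → Orbyt plays Beta (best of 11, 14, 8); Nexon gets 3.
- Std5 → Orbyt plays Alpha (best of 13, 11, 4); Nexon gets 15.
Among 5, 14, 7, 3, 15, the best is 15 at Std5. Subgame-perfect outcome: (Std5, Alpha) with payoffs (15, 13).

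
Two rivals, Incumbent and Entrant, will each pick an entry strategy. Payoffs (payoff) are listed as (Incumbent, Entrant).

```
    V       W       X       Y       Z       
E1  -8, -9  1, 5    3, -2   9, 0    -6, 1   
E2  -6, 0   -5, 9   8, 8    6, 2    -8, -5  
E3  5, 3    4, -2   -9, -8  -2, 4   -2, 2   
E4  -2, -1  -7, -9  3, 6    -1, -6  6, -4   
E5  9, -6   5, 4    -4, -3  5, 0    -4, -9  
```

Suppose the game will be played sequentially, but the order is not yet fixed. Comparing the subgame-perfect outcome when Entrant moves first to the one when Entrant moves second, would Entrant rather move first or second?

first

If Incumbent leads: Entrant's best replies are E1→W, E2→W, E3→Y, E4→X, E5→W; Incumbent's induced payoffs 1, -5, -2, 3, 5; outcome (E5, W), payoffs (5, 4).
If Entrant leads: Incumbent's best replies are V→E5, W→E5, X→E2, Y→E1, Z→E4; Entrant's induced payoffs -6, 4, 8, 0, -4; outcome (E2, X), payoffs (8, 8).
Entrant gets 8 moving first and 4 moving second, so Entrant prefers to move first.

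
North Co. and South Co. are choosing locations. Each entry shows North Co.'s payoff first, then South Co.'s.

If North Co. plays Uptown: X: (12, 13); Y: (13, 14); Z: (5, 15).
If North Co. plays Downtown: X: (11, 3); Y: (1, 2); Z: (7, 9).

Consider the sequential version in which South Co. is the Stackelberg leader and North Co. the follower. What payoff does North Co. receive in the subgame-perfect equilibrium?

Work backward from North Co.'s decision.
- X: North Co. compares 12, 11 and picks Uptown; South Co. would get 13.
- Y: North Co. compares 13, 1 and picks Uptown; South Co. would get 14.
- Z: North Co. compares 5, 7 and picks Downtown; South Co. would get 9.
South Co.'s induced payoffs are 13, 14, 9, so South Co. commits to Y. Subgame-perfect outcome: (Uptown, Y) with payoffs (13, 14).

13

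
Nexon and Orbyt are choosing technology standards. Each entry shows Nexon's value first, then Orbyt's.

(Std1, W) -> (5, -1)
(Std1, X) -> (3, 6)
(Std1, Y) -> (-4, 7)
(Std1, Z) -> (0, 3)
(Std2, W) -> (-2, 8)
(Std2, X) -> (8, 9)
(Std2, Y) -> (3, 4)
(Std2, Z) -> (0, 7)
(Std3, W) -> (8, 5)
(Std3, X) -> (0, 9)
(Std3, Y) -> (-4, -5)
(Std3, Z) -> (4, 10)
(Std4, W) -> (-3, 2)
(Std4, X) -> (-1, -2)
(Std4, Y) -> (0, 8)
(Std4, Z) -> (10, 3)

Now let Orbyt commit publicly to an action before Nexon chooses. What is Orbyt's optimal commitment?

Work backward from Nexon's decision.
- W: BR = Std3, leader payoff 5.
- X: BR = Std2, leader payoff 9.
- Y: BR = Std2, leader payoff 4.
- Z: BR = Std4, leader payoff 3.
Maximizing over 5, 9, 4, 3, Orbyt chooses X. Subgame-perfect outcome: (Std2, X) with payoffs (8, 9).

X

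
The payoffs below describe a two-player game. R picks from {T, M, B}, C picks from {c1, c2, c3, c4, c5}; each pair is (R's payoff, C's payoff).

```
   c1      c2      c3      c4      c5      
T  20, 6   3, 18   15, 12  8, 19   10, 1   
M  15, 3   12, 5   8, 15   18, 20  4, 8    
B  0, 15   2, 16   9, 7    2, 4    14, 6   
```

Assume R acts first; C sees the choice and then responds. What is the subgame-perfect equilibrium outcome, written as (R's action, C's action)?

C best-responds to each possible R move:
- T: C compares 6, 18, 12, 19, 1 and picks c4; R would get 8.
- M: C compares 3, 5, 15, 20, 8 and picks c4; R would get 18.
- B: C compares 15, 16, 7, 4, 6 and picks c2; R would get 2.
Among 8, 18, 2, the best is 18 at M. Subgame-perfect outcome: (M, c4) with payoffs (18, 20).

(M, c4)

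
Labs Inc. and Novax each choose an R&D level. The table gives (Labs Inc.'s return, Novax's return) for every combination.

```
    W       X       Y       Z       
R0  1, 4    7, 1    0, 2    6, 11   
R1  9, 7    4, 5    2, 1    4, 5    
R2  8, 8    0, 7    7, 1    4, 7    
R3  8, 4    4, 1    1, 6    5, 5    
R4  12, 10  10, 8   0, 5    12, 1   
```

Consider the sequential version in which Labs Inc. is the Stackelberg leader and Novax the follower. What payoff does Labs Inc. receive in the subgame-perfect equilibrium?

Work backward from Novax's decision.
- R0: Novax compares 4, 1, 2, 11 and picks Z; Labs Inc. would get 6.
- R1: Novax compares 7, 5, 1, 5 and picks W; Labs Inc. would get 9.
- R2: Novax compares 8, 7, 1, 7 and picks W; Labs Inc. would get 8.
- R3: Novax compares 4, 1, 6, 5 and picks Y; Labs Inc. would get 1.
- R4: Novax compares 10, 8, 5, 1 and picks W; Labs Inc. would get 12.
Maximizing over 6, 9, 8, 1, 12, Labs Inc. chooses R4. Subgame-perfect outcome: (R4, W) with payoffs (12, 10).

12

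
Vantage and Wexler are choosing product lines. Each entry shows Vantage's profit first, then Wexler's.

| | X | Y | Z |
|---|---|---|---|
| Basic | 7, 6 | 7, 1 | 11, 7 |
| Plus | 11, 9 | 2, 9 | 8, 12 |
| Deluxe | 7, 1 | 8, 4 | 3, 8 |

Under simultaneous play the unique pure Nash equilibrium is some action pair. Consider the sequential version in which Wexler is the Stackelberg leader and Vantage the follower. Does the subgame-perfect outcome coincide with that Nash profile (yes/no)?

no

Backward induction with Wexler moving first.
- X: Vantage compares 7, 11, 7 and picks Plus; Wexler would get 9.
- Y: Vantage compares 7, 2, 8 and picks Deluxe; Wexler would get 4.
- Z: Vantage compares 11, 8, 3 and picks Basic; Wexler would get 7.
Wexler's induced payoffs are 9, 4, 7, so Wexler commits to X. Subgame-perfect outcome: (Plus, X) with payoffs (11, 9).
Now find the simultaneous Nash equilibrium.
Vantage's best replies: X→Plus; Y→Deluxe; Z→Basic.
Wexler's best replies: Basic→Z; Plus→Z; Deluxe→Z.
The unique mutual best reply is (Basic, Z), giving (11, 7).
Sequential outcome (Plus, X) differs from the Nash profile (Basic, Z).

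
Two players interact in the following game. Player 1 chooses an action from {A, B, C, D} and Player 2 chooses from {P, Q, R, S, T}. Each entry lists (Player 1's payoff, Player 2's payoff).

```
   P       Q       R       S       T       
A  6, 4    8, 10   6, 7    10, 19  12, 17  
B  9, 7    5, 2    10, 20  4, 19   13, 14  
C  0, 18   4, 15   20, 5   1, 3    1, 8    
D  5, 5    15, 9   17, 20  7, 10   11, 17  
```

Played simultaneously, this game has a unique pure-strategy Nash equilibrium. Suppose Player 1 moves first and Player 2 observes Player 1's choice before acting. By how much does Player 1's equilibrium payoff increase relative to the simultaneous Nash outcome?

7

Work backward from Player 2's decision.
- A → Player 2 plays S (best of 4, 10, 7, 19, 17); Player 1 gets 10.
- B → Player 2 plays R (best of 7, 2, 20, 19, 14); Player 1 gets 10.
- C → Player 2 plays P (best of 18, 15, 5, 3, 8); Player 1 gets 0.
- D → Player 2 plays R (best of 5, 9, 20, 10, 17); Player 1 gets 17.
Maximizing over 10, 10, 0, 17, Player 1 chooses D. Subgame-perfect outcome: (D, R) with payoffs (17, 20).
Under simultaneous play:
Player 1's best replies: P→B; Q→D; R→C; S→A; T→B.
Player 2's best replies: A→S; B→R; C→P; D→R.
The unique mutual best reply is (A, S), giving (10, 19).
Player 1's commitment gain: 17 − 10 = 7.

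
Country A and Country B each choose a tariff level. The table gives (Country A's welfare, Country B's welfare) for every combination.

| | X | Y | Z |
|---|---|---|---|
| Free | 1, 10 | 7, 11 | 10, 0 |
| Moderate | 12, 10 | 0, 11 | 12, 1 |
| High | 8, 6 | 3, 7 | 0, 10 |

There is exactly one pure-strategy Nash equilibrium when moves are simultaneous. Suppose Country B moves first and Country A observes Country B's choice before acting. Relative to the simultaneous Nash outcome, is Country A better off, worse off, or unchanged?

unchanged

Solve by backward induction (Country B leads).
- X: BR = Moderate, leader payoff 10.
- Y: BR = Free, leader payoff 11.
- Z: BR = Moderate, leader payoff 1.
Maximizing over 10, 11, 1, Country B chooses Y. Subgame-perfect outcome: (Free, Y) with payoffs (7, 11).
Under simultaneous play:
Country A's best replies: X→Moderate; Y→Free; Z→Moderate.
Country B's best replies: Free→Y; Moderate→Y; High→Z.
Only (Free, Y) has each player best-responding; Nash payoffs (7, 11).
Country A earns 7 sequentially versus 7 at the Nash outcome: unchanged.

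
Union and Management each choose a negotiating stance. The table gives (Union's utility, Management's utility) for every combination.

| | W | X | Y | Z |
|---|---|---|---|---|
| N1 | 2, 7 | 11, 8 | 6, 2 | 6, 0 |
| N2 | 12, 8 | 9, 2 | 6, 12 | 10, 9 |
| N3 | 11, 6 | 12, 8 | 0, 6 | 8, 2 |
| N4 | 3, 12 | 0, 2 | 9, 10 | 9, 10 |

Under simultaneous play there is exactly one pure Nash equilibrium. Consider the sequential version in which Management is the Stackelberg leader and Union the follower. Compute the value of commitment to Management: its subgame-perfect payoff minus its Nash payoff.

Backward induction with Management moving first.
- W: Union compares 2, 12, 11, 3 and picks N2; Management would get 8.
- X: Union compares 11, 9, 12, 0 and picks N3; Management would get 8.
- Y: Union compares 6, 6, 0, 9 and picks N4; Management would get 10.
- Z: Union compares 6, 10, 8, 9 and picks N2; Management would get 9.
Management's induced payoffs are 8, 8, 10, 9, so Management commits to Y. Subgame-perfect outcome: (N4, Y) with payoffs (9, 10).
Under simultaneous play:
Union's best replies: W→N2; X→N3; Y→N4; Z→N2.
Management's best replies: N1→X; N2→Y; N3→X; N4→W.
The unique mutual best reply is (N3, X), giving (12, 8).
Management's commitment gain: 10 − 8 = 2.

2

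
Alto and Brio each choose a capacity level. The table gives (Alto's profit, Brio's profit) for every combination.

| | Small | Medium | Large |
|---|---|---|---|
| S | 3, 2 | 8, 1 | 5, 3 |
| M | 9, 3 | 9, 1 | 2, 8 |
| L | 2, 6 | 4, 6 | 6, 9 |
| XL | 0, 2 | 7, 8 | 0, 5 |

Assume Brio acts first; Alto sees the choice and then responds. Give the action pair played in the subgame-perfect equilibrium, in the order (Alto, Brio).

(L, Large)

Work backward from Alto's decision.
- Small: BR = M, leader payoff 3.
- Medium: BR = M, leader payoff 1.
- Large: BR = L, leader payoff 9.
Maximizing over 3, 1, 9, Brio chooses Large. Subgame-perfect outcome: (L, Large) with payoffs (6, 9).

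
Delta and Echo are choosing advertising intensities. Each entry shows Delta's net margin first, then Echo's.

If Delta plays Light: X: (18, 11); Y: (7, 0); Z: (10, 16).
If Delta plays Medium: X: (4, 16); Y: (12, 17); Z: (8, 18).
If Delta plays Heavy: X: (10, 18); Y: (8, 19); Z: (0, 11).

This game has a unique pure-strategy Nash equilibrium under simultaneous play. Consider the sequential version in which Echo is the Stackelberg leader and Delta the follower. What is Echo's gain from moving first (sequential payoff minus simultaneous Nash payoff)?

Delta best-responds to each possible Echo move:
- X → Delta plays Light (best of 18, 4, 10); Echo gets 11.
- Y → Delta plays Medium (best of 7, 12, 8); Echo gets 17.
- Z → Delta plays Light (best of 10, 8, 0); Echo gets 16.
Among 11, 17, 16, the best is 17 at Y. Subgame-perfect outcome: (Medium, Y) with payoffs (12, 17).
Under simultaneous play:
Delta's best replies: X→Light; Y→Medium; Z→Light.
Echo's best replies: Light→Z; Medium→Z; Heavy→Y.
The unique mutual best reply is (Light, Z), giving (10, 16).
Echo's commitment gain: 17 − 16 = 1.

1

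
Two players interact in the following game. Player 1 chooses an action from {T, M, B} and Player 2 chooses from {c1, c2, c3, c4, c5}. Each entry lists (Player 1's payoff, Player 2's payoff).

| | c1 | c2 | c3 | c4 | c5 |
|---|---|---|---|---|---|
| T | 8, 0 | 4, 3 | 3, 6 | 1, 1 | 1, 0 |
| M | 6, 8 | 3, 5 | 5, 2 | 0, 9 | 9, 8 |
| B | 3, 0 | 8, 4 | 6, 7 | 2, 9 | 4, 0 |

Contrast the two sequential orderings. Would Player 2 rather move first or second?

first

If Player 1 leads: Player 2's best replies are T→c3, M→c4, B→c4; Player 1's induced payoffs 3, 0, 2; outcome (T, c3), payoffs (3, 6).
If Player 2 leads: Player 1's best replies are c1→T, c2→B, c3→B, c4→B, c5→M; Player 2's induced payoffs 0, 4, 7, 9, 8; outcome (B, c4), payoffs (2, 9).
Player 2 gets 9 moving first and 6 moving second, so Player 2 prefers to move first.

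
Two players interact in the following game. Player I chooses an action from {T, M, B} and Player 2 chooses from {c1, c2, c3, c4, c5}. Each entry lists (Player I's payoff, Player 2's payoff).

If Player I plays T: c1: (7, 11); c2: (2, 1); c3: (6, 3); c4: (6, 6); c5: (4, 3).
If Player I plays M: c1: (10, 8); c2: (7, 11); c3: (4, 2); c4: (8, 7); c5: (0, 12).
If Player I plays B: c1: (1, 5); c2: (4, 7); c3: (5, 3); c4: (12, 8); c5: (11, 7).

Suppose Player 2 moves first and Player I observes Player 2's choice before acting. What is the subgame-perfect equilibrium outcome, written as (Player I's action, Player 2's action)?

(M, c2)

Solve by backward induction (Player 2 leads).
- c1 → Player I plays M (best of 7, 10, 1); Player 2 gets 8.
- c2 → Player I plays M (best of 2, 7, 4); Player 2 gets 11.
- c3 → Player I plays T (best of 6, 4, 5); Player 2 gets 3.
- c4 → Player I plays B (best of 6, 8, 12); Player 2 gets 8.
- c5 → Player I plays B (best of 4, 0, 11); Player 2 gets 7.
Maximizing over 8, 11, 3, 8, 7, Player 2 chooses c2. Subgame-perfect outcome: (M, c2) with payoffs (7, 11).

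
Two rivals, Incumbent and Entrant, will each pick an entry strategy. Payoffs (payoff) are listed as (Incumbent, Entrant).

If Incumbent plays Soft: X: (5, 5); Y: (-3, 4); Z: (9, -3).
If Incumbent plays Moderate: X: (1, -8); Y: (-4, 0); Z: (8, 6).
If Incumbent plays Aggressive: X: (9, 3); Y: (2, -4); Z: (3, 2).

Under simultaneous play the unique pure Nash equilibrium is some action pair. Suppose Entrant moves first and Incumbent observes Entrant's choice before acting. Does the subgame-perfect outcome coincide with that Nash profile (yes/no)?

Solve by backward induction (Entrant leads).
- X: BR = Aggressive, leader payoff 3.
- Y: BR = Aggressive, leader payoff -4.
- Z: BR = Soft, leader payoff -3.
Entrant's induced payoffs are 3, -4, -3, so Entrant commits to X. Subgame-perfect outcome: (Aggressive, X) with payoffs (9, 3).
Now find the simultaneous Nash equilibrium.
Incumbent's best replies: X→Aggressive; Y→Aggressive; Z→Soft.
Entrant's best replies: Soft→X; Moderate→Z; Aggressive→X.
Only (Aggressive, X) has each player best-responding; Nash payoffs (9, 3).
Sequential outcome (Aggressive, X) coincides with the Nash profile (Aggressive, X).

yes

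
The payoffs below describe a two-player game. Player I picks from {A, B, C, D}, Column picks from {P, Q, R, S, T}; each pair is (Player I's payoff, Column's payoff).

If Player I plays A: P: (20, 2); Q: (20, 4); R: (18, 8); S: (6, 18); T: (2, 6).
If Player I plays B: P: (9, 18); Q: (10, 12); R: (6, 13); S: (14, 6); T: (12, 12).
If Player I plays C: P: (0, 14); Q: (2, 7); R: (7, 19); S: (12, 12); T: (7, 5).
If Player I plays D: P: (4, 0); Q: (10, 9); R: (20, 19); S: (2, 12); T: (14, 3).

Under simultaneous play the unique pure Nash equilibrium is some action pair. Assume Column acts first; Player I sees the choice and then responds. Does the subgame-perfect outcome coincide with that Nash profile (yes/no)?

Work backward from Player I's decision.
- P: Player I compares 20, 9, 0, 4 and picks A; Column would get 2.
- Q: Player I compares 20, 10, 2, 10 and picks A; Column would get 4.
- R: Player I compares 18, 6, 7, 20 and picks D; Column would get 19.
- S: Player I compares 6, 14, 12, 2 and picks B; Column would get 6.
- T: Player I compares 2, 12, 7, 14 and picks D; Column would get 3.
Among 2, 4, 19, 6, 3, the best is 19 at R. Subgame-perfect outcome: (D, R) with payoffs (20, 19).
Now find the simultaneous Nash equilibrium.
Player I's best replies: P→A; Q→A; R→D; S→B; T→D.
Column's best replies: A→S; B→P; C→R; D→R.
Only (D, R) has each player best-responding; Nash payoffs (20, 19).
Sequential outcome (D, R) coincides with the Nash profile (D, R).

yes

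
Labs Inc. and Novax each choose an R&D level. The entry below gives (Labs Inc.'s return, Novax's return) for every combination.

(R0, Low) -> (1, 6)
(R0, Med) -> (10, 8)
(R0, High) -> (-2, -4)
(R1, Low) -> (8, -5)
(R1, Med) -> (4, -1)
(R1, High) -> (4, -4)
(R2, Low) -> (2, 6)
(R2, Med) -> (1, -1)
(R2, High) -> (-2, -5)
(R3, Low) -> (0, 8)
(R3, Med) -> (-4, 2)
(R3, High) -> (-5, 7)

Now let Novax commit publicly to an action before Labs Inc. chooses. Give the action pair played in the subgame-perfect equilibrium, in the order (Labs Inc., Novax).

Work backward from Labs Inc.'s decision.
- Low: BR = R1, leader payoff -5.
- Med: BR = R0, leader payoff 8.
- High: BR = R1, leader payoff -4.
Among -5, 8, -4, the best is 8 at Med. Subgame-perfect outcome: (R0, Med) with payoffs (10, 8).

(R0, Med)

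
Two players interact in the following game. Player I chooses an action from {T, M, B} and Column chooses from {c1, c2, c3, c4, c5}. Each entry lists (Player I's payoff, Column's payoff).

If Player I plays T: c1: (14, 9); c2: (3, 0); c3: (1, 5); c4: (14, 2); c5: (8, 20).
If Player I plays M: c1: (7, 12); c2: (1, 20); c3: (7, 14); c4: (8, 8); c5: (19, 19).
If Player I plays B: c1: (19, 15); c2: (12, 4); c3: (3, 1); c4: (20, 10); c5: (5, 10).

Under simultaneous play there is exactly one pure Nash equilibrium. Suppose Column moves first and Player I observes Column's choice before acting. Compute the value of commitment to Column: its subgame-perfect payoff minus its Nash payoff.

Player I best-responds to each possible Column move:
- c1: Player I compares 14, 7, 19 and picks B; Column would get 15.
- c2: Player I compares 3, 1, 12 and picks B; Column would get 4.
- c3: Player I compares 1, 7, 3 and picks M; Column would get 14.
- c4: Player I compares 14, 8, 20 and picks B; Column would get 10.
- c5: Player I compares 8, 19, 5 and picks M; Column would get 19.
Maximizing over 15, 4, 14, 10, 19, Column chooses c5. Subgame-perfect outcome: (M, c5) with payoffs (19, 19).
Under simultaneous play:
Player I's best replies: c1→B; c2→B; c3→M; c4→B; c5→M.
Column's best replies: T→c5; M→c2; B→c1.
Only (B, c1) has each player best-responding; Nash payoffs (19, 15).
Column's commitment gain: 19 − 15 = 4.

4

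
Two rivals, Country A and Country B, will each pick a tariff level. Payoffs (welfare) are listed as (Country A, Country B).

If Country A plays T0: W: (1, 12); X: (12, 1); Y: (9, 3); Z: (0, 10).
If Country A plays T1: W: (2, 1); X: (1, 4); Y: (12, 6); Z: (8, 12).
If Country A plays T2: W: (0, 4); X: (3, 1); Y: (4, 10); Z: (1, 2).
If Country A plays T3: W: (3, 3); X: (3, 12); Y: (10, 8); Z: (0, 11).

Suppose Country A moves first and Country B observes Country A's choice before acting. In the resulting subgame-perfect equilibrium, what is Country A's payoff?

8

Country B best-responds to each possible Country A move:
- T0: BR = W, leader payoff 1.
- T1: BR = Z, leader payoff 8.
- T2: BR = Y, leader payoff 4.
- T3: BR = X, leader payoff 3.
Maximizing over 1, 8, 4, 3, Country A chooses T1. Subgame-perfect outcome: (T1, Z) with payoffs (8, 12).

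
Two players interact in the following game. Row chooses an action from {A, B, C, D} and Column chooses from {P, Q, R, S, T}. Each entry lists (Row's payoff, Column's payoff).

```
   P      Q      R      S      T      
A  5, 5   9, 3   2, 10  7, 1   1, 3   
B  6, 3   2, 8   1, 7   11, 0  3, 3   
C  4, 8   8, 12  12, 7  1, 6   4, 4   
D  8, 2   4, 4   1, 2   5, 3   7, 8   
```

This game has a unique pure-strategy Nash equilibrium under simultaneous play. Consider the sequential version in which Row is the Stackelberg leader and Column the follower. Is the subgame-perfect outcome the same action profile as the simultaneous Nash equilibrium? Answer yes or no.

no

Work backward from Column's decision.
- A: Column compares 5, 3, 10, 1, 3 and picks R; Row would get 2.
- B: Column compares 3, 8, 7, 0, 3 and picks Q; Row would get 2.
- C: Column compares 8, 12, 7, 6, 4 and picks Q; Row would get 8.
- D: Column compares 2, 4, 2, 3, 8 and picks T; Row would get 7.
Maximizing over 2, 2, 8, 7, Row chooses C. Subgame-perfect outcome: (C, Q) with payoffs (8, 12).
For the simultaneous game, intersect best replies.
Row's best replies: P→D; Q→A; R→C; S→B; T→D.
Column's best replies: A→R; B→Q; C→Q; D→T.
Only (D, T) has each player best-responding; Nash payoffs (7, 8).
Sequential outcome (C, Q) differs from the Nash profile (D, T).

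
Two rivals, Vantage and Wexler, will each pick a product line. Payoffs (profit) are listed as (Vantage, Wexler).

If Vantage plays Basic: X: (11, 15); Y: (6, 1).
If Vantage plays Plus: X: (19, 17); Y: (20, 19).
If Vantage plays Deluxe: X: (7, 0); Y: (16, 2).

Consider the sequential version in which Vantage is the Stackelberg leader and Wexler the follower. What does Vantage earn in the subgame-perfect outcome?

20

Work backward from Wexler's decision.
- Basic → Wexler plays X (best of 15, 1); Vantage gets 11.
- Plus → Wexler plays Y (best of 17, 19); Vantage gets 20.
- Deluxe → Wexler plays Y (best of 0, 2); Vantage gets 16.
Maximizing over 11, 20, 16, Vantage chooses Plus. Subgame-perfect outcome: (Plus, Y) with payoffs (20, 19).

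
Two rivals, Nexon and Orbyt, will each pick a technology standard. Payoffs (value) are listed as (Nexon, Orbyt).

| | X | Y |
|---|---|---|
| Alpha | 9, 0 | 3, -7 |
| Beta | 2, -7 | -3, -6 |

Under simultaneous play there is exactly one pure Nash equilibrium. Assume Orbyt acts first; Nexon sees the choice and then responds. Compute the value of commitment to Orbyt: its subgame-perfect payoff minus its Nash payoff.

Work backward from Nexon's decision.
- X → Nexon plays Alpha (best of 9, 2); Orbyt gets 0.
- Y → Nexon plays Alpha (best of 3, -3); Orbyt gets -7.
Among 0, -7, the best is 0 at X. Subgame-perfect outcome: (Alpha, X) with payoffs (9, 0).
Under simultaneous play:
Nexon's best replies: X→Alpha; Y→Alpha.
Orbyt's best replies: Alpha→X; Beta→Y.
Only (Alpha, X) has each player best-responding; Nash payoffs (9, 0).
Orbyt's commitment gain: 0 − 0 = 0.

0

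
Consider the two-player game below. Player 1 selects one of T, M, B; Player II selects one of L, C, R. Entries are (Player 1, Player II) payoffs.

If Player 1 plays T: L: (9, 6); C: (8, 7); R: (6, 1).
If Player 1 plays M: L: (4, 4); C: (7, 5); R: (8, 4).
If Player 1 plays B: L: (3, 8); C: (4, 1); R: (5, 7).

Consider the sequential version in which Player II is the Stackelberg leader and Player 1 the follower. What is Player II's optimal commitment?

Work backward from Player 1's decision.
- L → Player 1 plays T (best of 9, 4, 3); Player II gets 6.
- C → Player 1 plays T (best of 8, 7, 4); Player II gets 7.
- R → Player 1 plays M (best of 6, 8, 5); Player II gets 4.
Player II's induced payoffs are 6, 7, 4, so Player II commits to C. Subgame-perfect outcome: (T, C) with payoffs (8, 7).

C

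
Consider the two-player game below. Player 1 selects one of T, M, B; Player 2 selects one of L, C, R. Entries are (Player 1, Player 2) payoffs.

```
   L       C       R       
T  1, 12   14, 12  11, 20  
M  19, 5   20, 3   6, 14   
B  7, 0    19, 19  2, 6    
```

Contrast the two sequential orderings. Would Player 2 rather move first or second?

first

If Player 1 leads: Player 2's best replies are T→R, M→R, B→C; Player 1's induced payoffs 11, 6, 19; outcome (B, C), payoffs (19, 19).
If Player 2 leads: Player 1's best replies are L→M, C→M, R→T; Player 2's induced payoffs 5, 3, 20; outcome (T, R), payoffs (11, 20).
Player 2 gets 20 moving first and 19 moving second, so Player 2 prefers to move first.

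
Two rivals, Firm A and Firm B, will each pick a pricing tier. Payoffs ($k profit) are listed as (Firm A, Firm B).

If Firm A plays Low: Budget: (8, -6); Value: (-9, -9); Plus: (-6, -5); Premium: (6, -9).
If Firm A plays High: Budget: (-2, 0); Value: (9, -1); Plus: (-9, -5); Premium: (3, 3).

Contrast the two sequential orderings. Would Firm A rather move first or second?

second

If Firm A leads: Firm B's best replies are Low→Plus, High→Premium; Firm A's induced payoffs -6, 3; outcome (High, Premium), payoffs (3, 3).
If Firm B leads: Firm A's best replies are Budget→Low, Value→High, Plus→Low, Premium→Low; Firm B's induced payoffs -6, -1, -5, -9; outcome (High, Value), payoffs (9, -1).
Firm A gets 3 moving first and 9 moving second, so Firm A prefers to move second.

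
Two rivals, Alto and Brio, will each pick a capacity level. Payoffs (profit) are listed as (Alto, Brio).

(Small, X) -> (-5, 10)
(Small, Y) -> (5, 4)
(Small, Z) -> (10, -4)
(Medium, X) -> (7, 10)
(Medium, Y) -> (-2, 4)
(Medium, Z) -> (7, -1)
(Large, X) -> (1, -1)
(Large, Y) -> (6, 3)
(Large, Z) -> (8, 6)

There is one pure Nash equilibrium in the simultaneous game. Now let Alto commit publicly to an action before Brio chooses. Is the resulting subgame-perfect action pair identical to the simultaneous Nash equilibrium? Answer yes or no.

Backward induction with Alto moving first.
- Small: BR = X, leader payoff -5.
- Medium: BR = X, leader payoff 7.
- Large: BR = Z, leader payoff 8.
Maximizing over -5, 7, 8, Alto chooses Large. Subgame-perfect outcome: (Large, Z) with payoffs (8, 6).
For the simultaneous game, intersect best replies.
Alto's best replies: X→Medium; Y→Large; Z→Small.
Brio's best replies: Small→X; Medium→X; Large→Z.
Only (Medium, X) has each player best-responding; Nash payoffs (7, 10).
Sequential outcome (Large, Z) differs from the Nash profile (Medium, X).

no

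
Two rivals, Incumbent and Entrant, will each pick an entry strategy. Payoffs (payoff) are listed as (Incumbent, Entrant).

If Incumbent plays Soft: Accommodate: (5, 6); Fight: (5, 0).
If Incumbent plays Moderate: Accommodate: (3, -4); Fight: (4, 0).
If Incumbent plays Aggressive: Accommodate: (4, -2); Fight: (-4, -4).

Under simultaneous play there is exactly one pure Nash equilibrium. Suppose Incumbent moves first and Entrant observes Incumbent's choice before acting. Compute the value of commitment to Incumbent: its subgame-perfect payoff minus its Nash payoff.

Solve by backward induction (Incumbent leads).
- Soft: Entrant compares 6, 0 and picks Accommodate; Incumbent would get 5.
- Moderate: Entrant compares -4, 0 and picks Fight; Incumbent would get 4.
- Aggressive: Entrant compares -2, -4 and picks Accommodate; Incumbent would get 4.
Incumbent's induced payoffs are 5, 4, 4, so Incumbent commits to Soft. Subgame-perfect outcome: (Soft, Accommodate) with payoffs (5, 6).
Under simultaneous play:
Incumbent's best replies: Accommodate→Soft; Fight→Soft.
Entrant's best replies: Soft→Accommodate; Moderate→Fight; Aggressive→Accommodate.
The unique mutual best reply is (Soft, Accommodate), giving (5, 6).
Incumbent's commitment gain: 5 − 5 = 0.

0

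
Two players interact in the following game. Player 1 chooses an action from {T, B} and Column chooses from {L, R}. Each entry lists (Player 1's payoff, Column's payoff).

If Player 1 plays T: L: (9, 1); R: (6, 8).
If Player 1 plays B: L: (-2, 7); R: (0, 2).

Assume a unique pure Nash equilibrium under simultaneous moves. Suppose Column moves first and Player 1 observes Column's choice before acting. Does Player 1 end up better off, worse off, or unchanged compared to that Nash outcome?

unchanged

Solve by backward induction (Column leads).
- L: Player 1 compares 9, -2 and picks T; Column would get 1.
- R: Player 1 compares 6, 0 and picks T; Column would get 8.
Column's induced payoffs are 1, 8, so Column commits to R. Subgame-perfect outcome: (T, R) with payoffs (6, 8).
Under simultaneous play:
Player 1's best replies: L→T; R→T.
Column's best replies: T→R; B→L.
The unique mutual best reply is (T, R), giving (6, 8).
Player 1 earns 6 sequentially versus 6 at the Nash outcome: unchanged.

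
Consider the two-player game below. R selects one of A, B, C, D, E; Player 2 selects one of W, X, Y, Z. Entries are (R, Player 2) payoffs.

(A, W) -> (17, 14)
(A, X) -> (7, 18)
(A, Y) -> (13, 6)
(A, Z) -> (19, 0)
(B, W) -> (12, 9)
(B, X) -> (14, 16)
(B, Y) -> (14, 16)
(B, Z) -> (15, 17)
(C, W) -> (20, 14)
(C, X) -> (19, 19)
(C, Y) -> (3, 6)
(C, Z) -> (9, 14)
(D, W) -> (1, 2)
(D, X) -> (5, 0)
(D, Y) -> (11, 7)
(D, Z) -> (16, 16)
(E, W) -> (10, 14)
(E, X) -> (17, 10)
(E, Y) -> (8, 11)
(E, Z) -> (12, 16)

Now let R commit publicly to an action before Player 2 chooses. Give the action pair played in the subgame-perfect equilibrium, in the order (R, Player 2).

Player 2 best-responds to each possible R move:
- A: BR = X, leader payoff 7.
- B: BR = Z, leader payoff 15.
- C: BR = X, leader payoff 19.
- D: BR = Z, leader payoff 16.
- E: BR = Z, leader payoff 12.
R's induced payoffs are 7, 15, 19, 16, 12, so R commits to C. Subgame-perfect outcome: (C, X) with payoffs (19, 19).

(C, X)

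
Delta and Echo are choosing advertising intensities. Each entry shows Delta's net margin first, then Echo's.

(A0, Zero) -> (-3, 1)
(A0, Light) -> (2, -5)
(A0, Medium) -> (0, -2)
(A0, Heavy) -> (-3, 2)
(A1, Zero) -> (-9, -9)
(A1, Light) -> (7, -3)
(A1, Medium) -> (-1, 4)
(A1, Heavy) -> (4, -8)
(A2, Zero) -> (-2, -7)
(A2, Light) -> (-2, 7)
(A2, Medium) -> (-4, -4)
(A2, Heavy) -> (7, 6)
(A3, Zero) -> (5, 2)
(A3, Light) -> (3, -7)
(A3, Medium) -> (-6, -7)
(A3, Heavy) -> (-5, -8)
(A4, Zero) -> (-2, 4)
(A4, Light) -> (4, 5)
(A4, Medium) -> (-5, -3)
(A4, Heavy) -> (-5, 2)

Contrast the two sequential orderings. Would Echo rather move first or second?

first

If Delta leads: Echo's best replies are A0→Heavy, A1→Medium, A2→Light, A3→Zero, A4→Light; Delta's induced payoffs -3, -1, -2, 5, 4; outcome (A3, Zero), payoffs (5, 2).
If Echo leads: Delta's best replies are Zero→A3, Light→A1, Medium→A0, Heavy→A2; Echo's induced payoffs 2, -3, -2, 6; outcome (A2, Heavy), payoffs (7, 6).
Echo gets 6 moving first and 2 moving second, so Echo prefers to move first.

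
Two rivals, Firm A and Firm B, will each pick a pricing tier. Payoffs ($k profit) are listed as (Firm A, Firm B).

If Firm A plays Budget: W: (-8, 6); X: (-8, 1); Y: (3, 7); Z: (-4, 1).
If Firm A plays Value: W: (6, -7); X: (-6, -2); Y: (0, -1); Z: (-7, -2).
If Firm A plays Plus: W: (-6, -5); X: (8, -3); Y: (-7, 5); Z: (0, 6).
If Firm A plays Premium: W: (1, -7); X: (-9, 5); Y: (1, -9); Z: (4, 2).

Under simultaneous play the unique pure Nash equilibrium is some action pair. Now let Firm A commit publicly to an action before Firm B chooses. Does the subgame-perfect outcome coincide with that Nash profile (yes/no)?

Firm B best-responds to each possible Firm A move:
- Budget: Firm B compares 6, 1, 7, 1 and picks Y; Firm A would get 3.
- Value: Firm B compares -7, -2, -1, -2 and picks Y; Firm A would get 0.
- Plus: Firm B compares -5, -3, 5, 6 and picks Z; Firm A would get 0.
- Premium: Firm B compares -7, 5, -9, 2 and picks X; Firm A would get -9.
Maximizing over 3, 0, 0, -9, Firm A chooses Budget. Subgame-perfect outcome: (Budget, Y) with payoffs (3, 7).
For the simultaneous game, intersect best replies.
Firm A's best replies: W→Value; X→Plus; Y→Budget; Z→Premium.
Firm B's best replies: Budget→Y; Value→Y; Plus→Z; Premium→X.
The unique mutual best reply is (Budget, Y), giving (3, 7).
Sequential outcome (Budget, Y) coincides with the Nash profile (Budget, Y).

yes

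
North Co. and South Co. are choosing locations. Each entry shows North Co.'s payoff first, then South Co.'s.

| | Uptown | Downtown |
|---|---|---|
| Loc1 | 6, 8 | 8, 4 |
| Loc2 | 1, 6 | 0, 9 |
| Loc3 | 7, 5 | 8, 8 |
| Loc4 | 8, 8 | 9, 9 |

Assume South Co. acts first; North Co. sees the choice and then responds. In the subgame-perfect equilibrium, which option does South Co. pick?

Downtown

Solve by backward induction (South Co. leads).
- Uptown: BR = Loc4, leader payoff 8.
- Downtown: BR = Loc4, leader payoff 9.
Among 8, 9, the best is 9 at Downtown. Subgame-perfect outcome: (Loc4, Downtown) with payoffs (9, 9).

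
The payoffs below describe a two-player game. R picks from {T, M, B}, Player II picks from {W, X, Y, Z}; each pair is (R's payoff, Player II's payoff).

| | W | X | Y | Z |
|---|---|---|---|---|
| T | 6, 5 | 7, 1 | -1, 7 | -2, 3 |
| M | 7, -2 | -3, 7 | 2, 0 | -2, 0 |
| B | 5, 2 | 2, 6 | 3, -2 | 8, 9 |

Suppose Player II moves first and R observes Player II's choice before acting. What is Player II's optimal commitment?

Z

Solve by backward induction (Player II leads).
- W: BR = M, leader payoff -2.
- X: BR = T, leader payoff 1.
- Y: BR = B, leader payoff -2.
- Z: BR = B, leader payoff 9.
Maximizing over -2, 1, -2, 9, Player II chooses Z. Subgame-perfect outcome: (B, Z) with payoffs (8, 9).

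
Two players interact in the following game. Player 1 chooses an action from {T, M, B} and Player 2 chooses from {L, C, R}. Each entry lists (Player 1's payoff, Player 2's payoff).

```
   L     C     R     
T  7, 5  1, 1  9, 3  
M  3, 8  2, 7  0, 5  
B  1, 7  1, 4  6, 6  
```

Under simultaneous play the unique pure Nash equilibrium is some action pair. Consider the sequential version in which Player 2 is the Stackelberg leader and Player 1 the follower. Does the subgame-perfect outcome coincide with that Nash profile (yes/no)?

no

Player 1 best-responds to each possible Player 2 move:
- L: BR = T, leader payoff 5.
- C: BR = M, leader payoff 7.
- R: BR = T, leader payoff 3.
Player 2's induced payoffs are 5, 7, 3, so Player 2 commits to C. Subgame-perfect outcome: (M, C) with payoffs (2, 7).
Now find the simultaneous Nash equilibrium.
Player 1's best replies: L→T; C→M; R→T.
Player 2's best replies: T→L; M→L; B→L.
The unique mutual best reply is (T, L), giving (7, 5).
Sequential outcome (M, C) differs from the Nash profile (T, L).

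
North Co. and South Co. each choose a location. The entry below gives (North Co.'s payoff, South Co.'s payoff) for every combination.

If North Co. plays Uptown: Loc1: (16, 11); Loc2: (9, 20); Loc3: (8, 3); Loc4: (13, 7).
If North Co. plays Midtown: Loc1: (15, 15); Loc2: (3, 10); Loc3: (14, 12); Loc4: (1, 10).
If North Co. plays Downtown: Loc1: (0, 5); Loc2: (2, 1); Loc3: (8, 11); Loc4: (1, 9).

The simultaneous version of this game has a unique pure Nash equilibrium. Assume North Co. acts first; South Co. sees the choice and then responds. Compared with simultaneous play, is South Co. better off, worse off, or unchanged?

worse off

Solve by backward induction (North Co. leads).
- Uptown → South Co. plays Loc2 (best of 11, 20, 3, 7); North Co. gets 9.
- Midtown → South Co. plays Loc1 (best of 15, 10, 12, 10); North Co. gets 15.
- Downtown → South Co. plays Loc3 (best of 5, 1, 11, 9); North Co. gets 8.
Maximizing over 9, 15, 8, North Co. chooses Midtown. Subgame-perfect outcome: (Midtown, Loc1) with payoffs (15, 15).
Under simultaneous play:
North Co.'s best replies: Loc1→Uptown; Loc2→Uptown; Loc3→Midtown; Loc4→Uptown.
South Co.'s best replies: Uptown→Loc2; Midtown→Loc1; Downtown→Loc3.
Only (Uptown, Loc2) has each player best-responding; Nash payoffs (9, 20).
South Co. earns 15 sequentially versus 20 at the Nash outcome: worse off.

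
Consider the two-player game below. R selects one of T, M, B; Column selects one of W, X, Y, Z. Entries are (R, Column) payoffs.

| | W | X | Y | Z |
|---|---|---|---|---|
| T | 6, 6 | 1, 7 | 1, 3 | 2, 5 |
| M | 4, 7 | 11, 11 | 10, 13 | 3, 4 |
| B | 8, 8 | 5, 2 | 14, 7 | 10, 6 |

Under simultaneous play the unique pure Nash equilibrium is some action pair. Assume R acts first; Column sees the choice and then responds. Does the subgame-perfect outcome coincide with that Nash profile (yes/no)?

Column best-responds to each possible R move:
- T → Column plays X (best of 6, 7, 3, 5); R gets 1.
- M → Column plays Y (best of 7, 11, 13, 4); R gets 10.
- B → Column plays W (best of 8, 2, 7, 6); R gets 8.
Among 1, 10, 8, the best is 10 at M. Subgame-perfect outcome: (M, Y) with payoffs (10, 13).
Under simultaneous play:
R's best replies: W→B; X→M; Y→B; Z→B.
Column's best replies: T→X; M→Y; B→W.
The unique mutual best reply is (B, W), giving (8, 8).
Sequential outcome (M, Y) differs from the Nash profile (B, W).

no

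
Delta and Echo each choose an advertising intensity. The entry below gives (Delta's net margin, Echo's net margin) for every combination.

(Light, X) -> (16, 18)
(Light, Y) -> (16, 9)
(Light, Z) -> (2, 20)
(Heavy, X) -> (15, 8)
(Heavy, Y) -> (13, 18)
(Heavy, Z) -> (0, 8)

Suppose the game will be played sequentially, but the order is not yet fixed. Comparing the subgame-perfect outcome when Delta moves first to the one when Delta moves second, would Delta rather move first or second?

If Delta leads: Echo's best replies are Light→Z, Heavy→Y; Delta's induced payoffs 2, 13; outcome (Heavy, Y), payoffs (13, 18).
If Echo leads: Delta's best replies are X→Light, Y→Light, Z→Light; Echo's induced payoffs 18, 9, 20; outcome (Light, Z), payoffs (2, 20).
Delta gets 13 moving first and 2 moving second, so Delta prefers to move first.

first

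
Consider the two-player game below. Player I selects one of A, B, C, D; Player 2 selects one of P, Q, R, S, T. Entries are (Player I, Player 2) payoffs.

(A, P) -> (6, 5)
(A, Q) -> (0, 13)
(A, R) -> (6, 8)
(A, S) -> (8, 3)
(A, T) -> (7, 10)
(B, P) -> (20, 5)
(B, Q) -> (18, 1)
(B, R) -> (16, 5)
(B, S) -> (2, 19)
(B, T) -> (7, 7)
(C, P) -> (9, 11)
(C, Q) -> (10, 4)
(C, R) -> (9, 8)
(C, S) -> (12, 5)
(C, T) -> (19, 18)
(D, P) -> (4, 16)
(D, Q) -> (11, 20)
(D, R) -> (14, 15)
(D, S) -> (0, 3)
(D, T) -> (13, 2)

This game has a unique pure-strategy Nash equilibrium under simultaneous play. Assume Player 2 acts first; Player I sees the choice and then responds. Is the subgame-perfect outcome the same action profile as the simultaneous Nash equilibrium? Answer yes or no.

Work backward from Player I's decision.
- P: BR = B, leader payoff 5.
- Q: BR = B, leader payoff 1.
- R: BR = B, leader payoff 5.
- S: BR = C, leader payoff 5.
- T: BR = C, leader payoff 18.
Among 5, 1, 5, 5, 18, the best is 18 at T. Subgame-perfect outcome: (C, T) with payoffs (19, 18).
Under simultaneous play:
Player I's best replies: P→B; Q→B; R→B; S→C; T→C.
Player 2's best replies: A→Q; B→S; C→T; D→Q.
The unique mutual best reply is (C, T), giving (19, 18).
Sequential outcome (C, T) coincides with the Nash profile (C, T).

yes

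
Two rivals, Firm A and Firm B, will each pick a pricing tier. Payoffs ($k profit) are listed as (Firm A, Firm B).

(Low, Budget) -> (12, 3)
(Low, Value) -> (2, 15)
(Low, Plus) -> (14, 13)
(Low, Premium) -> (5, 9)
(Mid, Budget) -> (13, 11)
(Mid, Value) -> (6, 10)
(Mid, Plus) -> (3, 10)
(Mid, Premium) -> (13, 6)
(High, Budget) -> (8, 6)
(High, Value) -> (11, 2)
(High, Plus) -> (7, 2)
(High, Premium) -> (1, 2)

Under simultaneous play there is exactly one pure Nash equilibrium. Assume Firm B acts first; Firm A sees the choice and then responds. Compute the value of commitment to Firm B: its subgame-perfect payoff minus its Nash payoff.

2

Firm A best-responds to each possible Firm B move:
- Budget: BR = Mid, leader payoff 11.
- Value: BR = High, leader payoff 2.
- Plus: BR = Low, leader payoff 13.
- Premium: BR = Mid, leader payoff 6.
Maximizing over 11, 2, 13, 6, Firm B chooses Plus. Subgame-perfect outcome: (Low, Plus) with payoffs (14, 13).
For the simultaneous game, intersect best replies.
Firm A's best replies: Budget→Mid; Value→High; Plus→Low; Premium→Mid.
Firm B's best replies: Low→Value; Mid→Budget; High→Budget.
Only (Mid, Budget) has each player best-responding; Nash payoffs (13, 11).
Firm B's commitment gain: 13 − 11 = 2.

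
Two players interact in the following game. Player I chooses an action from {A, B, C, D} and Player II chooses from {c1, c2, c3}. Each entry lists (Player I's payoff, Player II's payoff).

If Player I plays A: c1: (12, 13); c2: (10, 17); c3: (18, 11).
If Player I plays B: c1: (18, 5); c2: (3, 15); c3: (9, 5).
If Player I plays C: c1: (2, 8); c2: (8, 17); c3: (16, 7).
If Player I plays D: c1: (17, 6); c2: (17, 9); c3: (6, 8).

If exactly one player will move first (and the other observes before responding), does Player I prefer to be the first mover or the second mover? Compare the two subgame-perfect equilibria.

If Player I leads: Player II's best replies are A→c2, B→c2, C→c2, D→c2; Player I's induced payoffs 10, 3, 8, 17; outcome (D, c2), payoffs (17, 9).
If Player II leads: Player I's best replies are c1→B, c2→D, c3→A; Player II's induced payoffs 5, 9, 11; outcome (A, c3), payoffs (18, 11).
Player I gets 17 moving first and 18 moving second, so Player I prefers to move second.

second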